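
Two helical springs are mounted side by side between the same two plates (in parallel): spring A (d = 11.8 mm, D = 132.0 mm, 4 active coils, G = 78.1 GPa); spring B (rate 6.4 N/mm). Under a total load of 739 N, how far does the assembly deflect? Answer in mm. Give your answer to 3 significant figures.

k_A = Gd⁴/(8D³N_a) = (78.1×10³)(11.8⁴)/(8·132.0³·4) = 20.573 N/mm
Parallel: k_eq = 20.573 + 6.4 = 26.973 N/mm
δ = F/k_eq = 739/26.973 = 27.397 mm

27.4 mm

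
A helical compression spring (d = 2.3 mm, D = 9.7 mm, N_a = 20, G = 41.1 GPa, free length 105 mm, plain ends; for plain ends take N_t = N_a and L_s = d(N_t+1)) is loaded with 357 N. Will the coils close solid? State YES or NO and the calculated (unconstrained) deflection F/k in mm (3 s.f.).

k = Gd⁴/(8D³N_a) = (41.1×10³)(2.3⁴)/(8·9.7³·20) = 7.8762 N/mm
N_t = 20; L_s = 2.3·21 = 48.3 mm; δ_solid = L₀ − L_s = 105 − 48.3 = 56.7 mm
δ = F/k = 357/7.8762 = 45.326 mm
δ < δ_solid → spring does not go solid

NO, δ = 45.3 mm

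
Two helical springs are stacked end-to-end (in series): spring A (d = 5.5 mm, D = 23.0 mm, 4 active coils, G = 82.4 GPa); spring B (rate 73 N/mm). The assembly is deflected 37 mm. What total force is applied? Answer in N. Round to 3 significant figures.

k_A = Gd⁴/(8D³N_a) = (82.4×10³)(5.5⁴)/(8·23.0³·4) = 193.66 N/mm
Series: 1/k_eq = 1/193.66 + 1/73 = 0.018862; k_eq = 53.016 N/mm
F = k_eq·δ = 53.016·37 = 1961.6 N

1960 N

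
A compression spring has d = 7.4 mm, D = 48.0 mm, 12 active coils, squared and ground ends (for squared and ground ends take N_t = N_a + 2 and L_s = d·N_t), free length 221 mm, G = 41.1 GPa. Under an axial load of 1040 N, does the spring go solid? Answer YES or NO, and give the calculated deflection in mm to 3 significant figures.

NO, δ = 89.6 mm

k = Gd⁴/(8D³N_a) = (41.1×10³)(7.4⁴)/(8·48.0³·12) = 11.608 N/mm
N_t = 14; L_s = 7.4·14 = 103.6 mm; δ_solid = L₀ − L_s = 221 − 103.6 = 117.4 mm
δ = F/k = 1040/11.608 = 89.59 mm
δ < δ_solid → spring does not go solid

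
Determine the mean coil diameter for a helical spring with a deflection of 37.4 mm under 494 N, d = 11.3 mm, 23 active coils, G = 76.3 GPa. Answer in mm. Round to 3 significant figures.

80.0 mm

Required rate k = F/δ = 494/37.4 = 13.209 N/mm
D = (Gd⁴/(8N_a·k))^(1/3) = (76.3×10³·11.3⁴/(8·23·13.209))^(1/3)
  = (511876)^(1/3) = 79.9936 mm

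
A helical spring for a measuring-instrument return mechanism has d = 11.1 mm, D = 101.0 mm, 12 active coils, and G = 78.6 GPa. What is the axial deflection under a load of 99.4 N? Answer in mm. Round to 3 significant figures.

k = Gd⁴/(8D³N_a) = (78.6×10³)(11.1⁴)/(8·101.0³·12) = 12.064 N/mm
δ = F/k = 99.4 / 12.064 = 8.2396 mm

8.24 mm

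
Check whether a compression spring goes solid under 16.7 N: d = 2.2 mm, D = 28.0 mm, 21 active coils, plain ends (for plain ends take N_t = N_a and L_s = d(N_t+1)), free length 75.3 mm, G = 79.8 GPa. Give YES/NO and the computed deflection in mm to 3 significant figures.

YES, δ = 32.9 mm

k = Gd⁴/(8D³N_a) = (79.8×10³)(2.2⁴)/(8·28.0³·21) = 0.50689 N/mm
N_t = 21; L_s = 2.2·22 = 48.4 mm; δ_solid = L₀ − L_s = 75.3 − 48.4 = 26.9 mm
δ = F/k = 16.7/0.50689 = 32.946 mm
δ ≥ δ_solid → spring goes solid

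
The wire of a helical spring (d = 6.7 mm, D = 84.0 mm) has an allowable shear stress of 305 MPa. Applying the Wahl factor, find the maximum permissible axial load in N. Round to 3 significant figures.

385 N

C = D/d = 84.0/6.7 = 12.5373
K_W = (4C−1)/(4C−4) + 0.615/C = 49.149/46.149 + 0.0491 = 1.1141
τ_max = K·8FD/(πd³) → F_max = τ_allow·πd³/(8DK)
F_max = 305·π·6.7³/(8·84.0·1.1141) = 2.8819e+05/748.65 = 384.94 N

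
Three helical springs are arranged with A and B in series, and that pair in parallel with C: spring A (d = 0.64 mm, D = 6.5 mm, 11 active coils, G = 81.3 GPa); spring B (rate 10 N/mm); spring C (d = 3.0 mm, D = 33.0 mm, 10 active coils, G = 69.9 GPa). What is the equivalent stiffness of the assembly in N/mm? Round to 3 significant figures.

2.50 N/mm

k_A = Gd⁴/(8D³N_a) = (81.3×10³)(0.64⁴)/(8·6.5³·11) = 0.5644 N/mm
k_C = Gd⁴/(8D³N_a) = (69.9×10³)(3.0⁴)/(8·33.0³·10) = 1.9694 N/mm
Springs A,B series: k_AB = 1/(1/0.5644+1/10) = 0.53425 N/mm; parallel with C: k_eq = 0.53425+1.9694 = 2.5036 N/mm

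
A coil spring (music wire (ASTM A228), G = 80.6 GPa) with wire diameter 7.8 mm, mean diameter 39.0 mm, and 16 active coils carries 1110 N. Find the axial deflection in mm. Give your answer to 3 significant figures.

28.2 mm

k = Gd⁴/(8D³N_a) = (80.6×10³)(7.8⁴)/(8·39.0³·16) = 39.292 N/mm
δ = F/k = 1110 / 39.292 = 28.25 mm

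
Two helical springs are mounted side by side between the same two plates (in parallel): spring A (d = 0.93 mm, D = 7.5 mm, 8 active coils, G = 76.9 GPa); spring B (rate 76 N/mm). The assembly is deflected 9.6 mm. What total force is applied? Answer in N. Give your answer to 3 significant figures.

k_A = Gd⁴/(8D³N_a) = (76.9×10³)(0.93⁴)/(8·7.5³·8) = 2.1306 N/mm
Parallel: k_eq = 2.1306 + 76 = 78.131 N/mm
F = k_eq·δ = 78.131·9.6 = 750.05 N

750 N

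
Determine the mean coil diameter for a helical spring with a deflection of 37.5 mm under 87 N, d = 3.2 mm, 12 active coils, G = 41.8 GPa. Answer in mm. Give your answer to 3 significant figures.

27.0 mm

Required rate k = F/δ = 87/37.5 = 2.32 N/mm
D = (Gd⁴/(8N_a·k))^(1/3) = (41.8×10³·3.2⁴/(8·12·2.32))^(1/3)
  = (19679.6)^(1/3) = 26.9985 mm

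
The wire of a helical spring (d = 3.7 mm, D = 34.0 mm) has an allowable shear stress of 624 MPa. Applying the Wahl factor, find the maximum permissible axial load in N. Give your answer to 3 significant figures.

315 N

C = D/d = 34.0/3.7 = 9.1892
K_W = (4C−1)/(4C−4) + 0.615/C = 35.757/32.757 + 0.0669 = 1.1585
τ_max = K·8FD/(πd³) → F_max = τ_allow·πd³/(8DK)
F_max = 624·π·3.7³/(8·34.0·1.1585) = 99298/315.11 = 315.12 N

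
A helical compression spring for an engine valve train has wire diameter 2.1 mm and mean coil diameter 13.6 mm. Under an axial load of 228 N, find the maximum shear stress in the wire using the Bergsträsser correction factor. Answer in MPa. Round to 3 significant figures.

Spring index C = D/d = 13.6/2.1 = 6.4762
K_B = (4C+2)/(4C−3) = 27.905/22.905 = 1.2183
τ₀ = 8FD/(πd³) = 8·228·13.6/(π·2.1³) = 24806.4/29.094 = 852.62 MPa
τ_max = K·τ₀ = 1.2183 × 852.62 = 1038.7 MPa

1040 MPa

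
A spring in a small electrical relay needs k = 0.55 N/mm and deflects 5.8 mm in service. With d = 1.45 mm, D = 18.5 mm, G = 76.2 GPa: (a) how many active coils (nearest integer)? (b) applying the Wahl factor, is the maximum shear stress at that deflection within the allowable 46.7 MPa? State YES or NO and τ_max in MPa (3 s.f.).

(a) 12 coils; (b) NO, τ_max = 55.2 MPa

N_a = Gd⁴/(8D³k) = (76.2×10³)(1.45⁴)/(8·18.5³·0.55) = 12.09 → N_a = 12
Actual rate k = Gd⁴/(8D³·12) = 0.55417 N/mm
Working load F = kδ = 0.55417·5.8 = 3.2142 N
C = 18.5/1.45 = 12.7586; K_W = (4C−1)/(4C−4)+0.615/C = 1.1120
τ_max = K_W·8FD/(πd³) = 1.1120·49.668 = 55.23 MPa
τ_max > 46.7 MPa → exceeds allowable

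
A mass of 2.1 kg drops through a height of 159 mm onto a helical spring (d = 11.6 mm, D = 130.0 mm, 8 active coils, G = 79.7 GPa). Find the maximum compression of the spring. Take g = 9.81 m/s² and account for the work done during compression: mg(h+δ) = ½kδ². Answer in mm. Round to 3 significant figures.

k = Gd⁴/(8D³N_a) = (79.7×10³)(11.6⁴)/(8·130.0³·8) = 10.263 N/mm
W = mg = 2.1 × 9.81 = 20.601 N
½kδ² − Wδ − Wh = 0 → δ = (W + √(W² + 2kWh))/k
δ = (20.601 + √(424.4 + 67235))/10.263 = (20.601 + 260.11)/10.263 = 27.352 mm

27.4 mm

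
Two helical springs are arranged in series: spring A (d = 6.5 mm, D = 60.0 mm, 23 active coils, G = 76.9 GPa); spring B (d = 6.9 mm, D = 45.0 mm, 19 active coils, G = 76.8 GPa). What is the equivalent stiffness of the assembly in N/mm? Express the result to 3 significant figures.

k_A = Gd⁴/(8D³N_a) = (76.9×10³)(6.5⁴)/(8·60.0³·23) = 3.4539 N/mm
k_B = Gd⁴/(8D³N_a) = (76.8×10³)(6.9⁴)/(8·45.0³·19) = 12.568 N/mm
Series: 1/k_eq = 1/3.4539 + 1/12.568 = 0.36909; k_eq = 2.7093 N/mm

2.71 N/mm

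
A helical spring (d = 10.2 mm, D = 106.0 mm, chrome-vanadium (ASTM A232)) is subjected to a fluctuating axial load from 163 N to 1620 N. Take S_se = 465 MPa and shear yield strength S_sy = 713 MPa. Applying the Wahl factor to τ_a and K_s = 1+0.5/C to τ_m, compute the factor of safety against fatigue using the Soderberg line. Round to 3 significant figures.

C = D/d = 106.0/10.2 = 10.3922; K_W = (4C−1)/(4C−4)+0.615/C = 1.1390; K_s = 1+0.5/C = 1.0481
F_a = (F_max−F_min)/2 = 728.5 N; F_m = (F_max+F_min)/2 = 891.5 N
τ_a = K_W·8F_aD/(πd³) = 1.1390 × 185.3 = 211.06 MPa
τ_m = K_s·8F_mD/(πd³) = 1.0481 × 226.76 = 237.67 MPa
Soderberg: 1/n_f = τ_a/S_se + τ_m/S_sy = 211.06/465 + 237.67/713 = 0.45390 + 0.33334 = 0.78724
n_f = 1/0.78724 = 1.27

1.27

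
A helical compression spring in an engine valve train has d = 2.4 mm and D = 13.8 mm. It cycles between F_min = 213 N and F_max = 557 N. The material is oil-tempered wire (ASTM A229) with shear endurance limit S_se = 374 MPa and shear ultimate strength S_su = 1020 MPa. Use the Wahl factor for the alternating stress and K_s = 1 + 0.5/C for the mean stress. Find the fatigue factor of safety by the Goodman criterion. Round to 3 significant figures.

0.397

C = D/d = 13.8/2.4 = 5.7500; K_W = (4C−1)/(4C−4)+0.615/C = 1.2649; K_s = 1+0.5/C = 1.0870
F_a = (F_max−F_min)/2 = 172 N; F_m = (F_max+F_min)/2 = 385 N
τ_a = K_W·8F_aD/(πd³) = 1.2649 × 437.23 = 553.04 MPa
τ_m = K_s·8F_mD/(πd³) = 1.0870 × 978.69 = 1063.8 MPa
Goodman: 1/n_f = τ_a/S_se + τ_m/S_su = 553.04/374 + 1063.8/1020 = 1.47871 + 1.04294 = 2.5216
n_f = 1/2.5216 = 0.3966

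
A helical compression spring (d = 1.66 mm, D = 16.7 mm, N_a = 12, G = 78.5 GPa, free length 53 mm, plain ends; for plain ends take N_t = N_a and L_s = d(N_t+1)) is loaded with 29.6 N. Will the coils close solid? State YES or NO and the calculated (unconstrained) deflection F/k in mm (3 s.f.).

NO, δ = 22.2 mm

k = Gd⁴/(8D³N_a) = (78.5×10³)(1.66⁴)/(8·16.7³·12) = 1.3332 N/mm
N_t = 12; L_s = 1.66·13 = 21.58 mm; δ_solid = L₀ − L_s = 53 − 21.58 = 31.42 mm
δ = F/k = 29.6/1.3332 = 22.203 mm
δ < δ_solid → spring does not go solid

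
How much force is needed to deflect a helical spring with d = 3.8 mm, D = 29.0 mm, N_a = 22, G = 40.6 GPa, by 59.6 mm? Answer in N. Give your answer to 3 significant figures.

k = Gd⁴/(8D³N_a) = (40.6×10³)(3.8⁴)/(8·29.0³·22) = 1.9722 N/mm
F = k·δ = 1.9722 × 59.6 = 117.54 N

118 N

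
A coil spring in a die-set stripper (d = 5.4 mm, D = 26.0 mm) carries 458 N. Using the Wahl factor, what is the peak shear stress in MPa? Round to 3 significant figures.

255 MPa

Spring index C = D/d = 26.0/5.4 = 4.8148
K_W = (4C−1)/(4C−4) + 0.615/C = 18.259/15.259 + 0.1277 = 1.3243
τ₀ = 8FD/(πd³) = 8·458·26.0/(π·5.4³) = 95264/494.69 = 192.57 MPa
τ_max = K·τ₀ = 1.3243 × 192.57 = 255.03 MPa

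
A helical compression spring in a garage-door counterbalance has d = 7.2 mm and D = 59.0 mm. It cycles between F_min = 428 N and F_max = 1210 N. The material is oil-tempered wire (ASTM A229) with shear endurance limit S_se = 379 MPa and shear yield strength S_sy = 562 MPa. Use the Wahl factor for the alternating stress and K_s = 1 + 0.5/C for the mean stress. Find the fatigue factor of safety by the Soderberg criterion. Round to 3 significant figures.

C = D/d = 59.0/7.2 = 8.1944; K_W = (4C−1)/(4C−4)+0.615/C = 1.1793; K_s = 1+0.5/C = 1.0610
F_a = (F_max−F_min)/2 = 391 N; F_m = (F_max+F_min)/2 = 819 N
τ_a = K_W·8F_aD/(πd³) = 1.1793 × 157.39 = 185.61 MPa
τ_m = K_s·8F_mD/(πd³) = 1.0610 × 329.67 = 349.78 MPa
Soderberg: 1/n_f = τ_a/S_se + τ_m/S_sy = 185.61/379 + 349.78/562 = 0.48973 + 0.62239 = 1.1121
n_f = 1/1.1121 = 0.8992

0.899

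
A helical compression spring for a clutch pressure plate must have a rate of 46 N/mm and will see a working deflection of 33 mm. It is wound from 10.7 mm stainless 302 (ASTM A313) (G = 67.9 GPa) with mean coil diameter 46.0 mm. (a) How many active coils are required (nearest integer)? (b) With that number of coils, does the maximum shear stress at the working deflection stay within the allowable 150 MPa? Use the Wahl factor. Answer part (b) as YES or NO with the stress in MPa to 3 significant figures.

N_a = Gd⁴/(8D³k) = (67.9×10³)(10.7⁴)/(8·46.0³·46) = 24.85 → N_a = 25
Actual rate k = Gd⁴/(8D³·25) = 45.719 N/mm
Working load F = kδ = 45.719·33 = 1508.7 N
C = 46.0/10.7 = 4.2991; K_W = (4C−1)/(4C−4)+0.615/C = 1.3704
τ_max = K_W·8FD/(πd³) = 1.3704·144.27 = 197.7 MPa
τ_max > 150 MPa → exceeds allowable

(a) 25 coils; (b) NO, τ_max = 198 MPa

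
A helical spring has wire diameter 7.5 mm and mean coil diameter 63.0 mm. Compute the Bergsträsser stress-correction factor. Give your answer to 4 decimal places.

1.1634

C = D/d = 63.0/7.5 = 8.4000
K_B = (4C+2)/(4C−3) = 35.600/30.600 = 1.1634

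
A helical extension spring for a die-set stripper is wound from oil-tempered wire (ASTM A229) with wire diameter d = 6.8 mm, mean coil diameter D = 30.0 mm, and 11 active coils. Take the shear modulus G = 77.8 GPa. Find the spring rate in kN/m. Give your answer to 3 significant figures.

70.0 kN/m

k = Gd⁴/(8D³N_a) = (77.8×10³ × 6.8⁴) / (8 × 30.0³ × 11)
  = 1.66347e+08 / 2.376e+06 = 70.011 N/mm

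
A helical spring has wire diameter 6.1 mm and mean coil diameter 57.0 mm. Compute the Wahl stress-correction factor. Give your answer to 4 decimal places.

C = D/d = 57.0/6.1 = 9.3443
K_W = (4C−1)/(4C−4) + 0.615/C = 36.377/33.377 + 0.0658 = 1.1557

1.1557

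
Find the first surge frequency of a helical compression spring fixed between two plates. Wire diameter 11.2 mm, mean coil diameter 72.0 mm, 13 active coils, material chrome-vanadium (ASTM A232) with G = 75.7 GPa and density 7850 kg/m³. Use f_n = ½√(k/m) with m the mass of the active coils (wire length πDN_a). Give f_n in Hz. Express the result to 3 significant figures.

58.1 Hz

k = Gd⁴/(8D³N_a) = (75.7×10³)(11.2⁴)/(8·72.0³·13) = 30.686 N/mm = 30686 N/m
Wire length L = πDN_a = π·72.0·13 = 2940.5 mm
m = ρ·(πd²/4)·L = 7850 × 98.52×10⁻⁶ m² × 2.9405 m = 2.2742 kg
f_n = ½√(k/m) = 0.5·√(30686/2.2742) = 0.5·√(13493) = 58.08 Hz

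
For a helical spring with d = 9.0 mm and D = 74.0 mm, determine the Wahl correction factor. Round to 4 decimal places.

1.1786

C = D/d = 74.0/9.0 = 8.2222
K_W = (4C−1)/(4C−4) + 0.615/C = 31.889/28.889 + 0.0748 = 1.1786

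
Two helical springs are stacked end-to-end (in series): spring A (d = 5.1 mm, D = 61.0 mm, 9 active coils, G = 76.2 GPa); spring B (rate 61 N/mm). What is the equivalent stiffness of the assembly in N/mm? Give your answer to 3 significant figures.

k_A = Gd⁴/(8D³N_a) = (76.2×10³)(5.1⁴)/(8·61.0³·9) = 3.1544 N/mm
Series: 1/k_eq = 1/3.1544 + 1/61 = 0.33341; k_eq = 2.9993 N/mm

3.00 N/mm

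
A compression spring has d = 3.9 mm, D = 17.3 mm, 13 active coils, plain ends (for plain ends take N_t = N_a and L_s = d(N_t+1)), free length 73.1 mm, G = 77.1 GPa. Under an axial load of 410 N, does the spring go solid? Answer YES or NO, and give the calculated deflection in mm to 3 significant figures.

NO, δ = 12.4 mm

k = Gd⁴/(8D³N_a) = (77.1×10³)(3.9⁴)/(8·17.3³·13) = 33.124 N/mm
N_t = 13; L_s = 3.9·14 = 54.6 mm; δ_solid = L₀ − L_s = 73.1 − 54.6 = 18.5 mm
δ = F/k = 410/33.124 = 12.378 mm
δ < δ_solid → spring does not go solid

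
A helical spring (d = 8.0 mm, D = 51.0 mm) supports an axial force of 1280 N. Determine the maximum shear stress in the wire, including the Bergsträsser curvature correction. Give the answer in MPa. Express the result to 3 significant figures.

397 MPa

Spring index C = D/d = 51.0/8.0 = 6.3750
K_B = (4C+2)/(4C−3) = 27.500/22.500 = 1.2222
τ₀ = 8FD/(πd³) = 8·1280·51.0/(π·8.0³) = 522240/1608.5 = 324.68 MPa
τ_max = K·τ₀ = 1.2222 × 324.68 = 396.83 MPa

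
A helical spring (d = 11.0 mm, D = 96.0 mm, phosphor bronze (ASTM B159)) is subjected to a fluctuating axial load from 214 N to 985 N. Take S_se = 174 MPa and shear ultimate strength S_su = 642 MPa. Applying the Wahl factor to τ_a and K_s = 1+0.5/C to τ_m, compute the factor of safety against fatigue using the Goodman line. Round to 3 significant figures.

1.52

C = D/d = 96.0/11.0 = 8.7273; K_W = (4C−1)/(4C−4)+0.615/C = 1.1675; K_s = 1+0.5/C = 1.0573
F_a = (F_max−F_min)/2 = 385.5 N; F_m = (F_max+F_min)/2 = 599.5 N
τ_a = K_W·8F_aD/(πd³) = 1.1675 × 70.804 = 82.666 MPa
τ_m = K_s·8F_mD/(πd³) = 1.0573 × 110.11 = 116.42 MPa
Goodman: 1/n_f = τ_a/S_se + τ_m/S_su = 82.666/174 + 116.42/642 = 0.47509 + 0.18134 = 0.65642
n_f = 1/0.65642 = 1.523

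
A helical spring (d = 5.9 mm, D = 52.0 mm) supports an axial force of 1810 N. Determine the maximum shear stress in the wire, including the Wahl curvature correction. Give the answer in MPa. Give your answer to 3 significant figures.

1360 MPa

Spring index C = D/d = 52.0/5.9 = 8.8136
K_W = (4C−1)/(4C−4) + 0.615/C = 34.254/31.254 + 0.0698 = 1.1658
τ₀ = 8FD/(πd³) = 8·1810·52.0/(π·5.9³) = 752960/645.22 = 1167 MPa
τ_max = K·τ₀ = 1.1658 × 1167 = 1360.4 MPa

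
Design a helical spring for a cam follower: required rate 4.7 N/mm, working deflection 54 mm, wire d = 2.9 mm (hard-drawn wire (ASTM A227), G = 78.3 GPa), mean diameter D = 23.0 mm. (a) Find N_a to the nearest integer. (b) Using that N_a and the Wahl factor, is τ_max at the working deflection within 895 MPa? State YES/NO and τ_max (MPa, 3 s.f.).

(a) 12 coils; (b) YES, τ_max = 729 MPa

N_a = Gd⁴/(8D³k) = (78.3×10³)(2.9⁴)/(8·23.0³·4.7) = 12.11 → N_a = 12
Actual rate k = Gd⁴/(8D³·12) = 4.7413 N/mm
Working load F = kδ = 4.7413·54 = 256.03 N
C = 23.0/2.9 = 7.9310; K_W = (4C−1)/(4C−4)+0.615/C = 1.1858
τ_max = K_W·8FD/(πd³) = 1.1858·614.85 = 729.06 MPa
τ_max ≤ 895 MPa → acceptable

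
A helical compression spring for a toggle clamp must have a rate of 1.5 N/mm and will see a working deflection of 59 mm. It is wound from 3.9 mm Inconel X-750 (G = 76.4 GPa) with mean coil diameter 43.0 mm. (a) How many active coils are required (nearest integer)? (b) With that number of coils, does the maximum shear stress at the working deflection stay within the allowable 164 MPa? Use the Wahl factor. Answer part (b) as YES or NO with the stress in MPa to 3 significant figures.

N_a = Gd⁴/(8D³k) = (76.4×10³)(3.9⁴)/(8·43.0³·1.5) = 18.53 → N_a = 19
Actual rate k = Gd⁴/(8D³·19) = 1.4625 N/mm
Working load F = kδ = 1.4625·59 = 86.289 N
C = 43.0/3.9 = 11.0256; K_W = (4C−1)/(4C−4)+0.615/C = 1.1306
τ_max = K_W·8FD/(πd³) = 1.1306·159.28 = 180.08 MPa
τ_max > 164 MPa → exceeds allowable

(a) 19 coils; (b) NO, τ_max = 180 MPa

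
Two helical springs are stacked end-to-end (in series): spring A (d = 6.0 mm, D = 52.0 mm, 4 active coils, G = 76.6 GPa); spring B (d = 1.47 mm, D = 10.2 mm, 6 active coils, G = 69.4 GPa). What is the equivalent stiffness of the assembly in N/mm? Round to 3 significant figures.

k_A = Gd⁴/(8D³N_a) = (76.6×10³)(6.0⁴)/(8·52.0³·4) = 22.063 N/mm
k_B = Gd⁴/(8D³N_a) = (69.4×10³)(1.47⁴)/(8·10.2³·6) = 6.3619 N/mm
Series: 1/k_eq = 1/22.063 + 1/6.3619 = 0.20251; k_eq = 4.938 N/mm

4.94 N/mm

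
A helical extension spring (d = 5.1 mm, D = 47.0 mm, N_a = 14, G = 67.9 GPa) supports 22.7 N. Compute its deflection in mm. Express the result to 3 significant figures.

5.75 mm

k = Gd⁴/(8D³N_a) = (67.9×10³)(5.1⁴)/(8·47.0³·14) = 3.9504 N/mm
δ = F/k = 22.7 / 3.9504 = 5.7463 mm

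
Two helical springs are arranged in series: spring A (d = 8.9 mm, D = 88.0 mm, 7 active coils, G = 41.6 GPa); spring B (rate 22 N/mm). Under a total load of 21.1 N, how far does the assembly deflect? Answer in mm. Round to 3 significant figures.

4.04 mm

k_A = Gd⁴/(8D³N_a) = (41.6×10³)(8.9⁴)/(8·88.0³·7) = 6.8394 N/mm
Series: 1/k_eq = 1/6.8394 + 1/22 = 0.19167; k_eq = 5.2174 N/mm
δ = F/k_eq = 21.1/5.2174 = 4.0442 mm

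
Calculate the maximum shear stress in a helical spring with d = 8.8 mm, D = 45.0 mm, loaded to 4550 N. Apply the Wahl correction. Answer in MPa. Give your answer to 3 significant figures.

997 MPa

Spring index C = D/d = 45.0/8.8 = 5.1136
K_W = (4C−1)/(4C−4) + 0.615/C = 19.455/16.455 + 0.1203 = 1.3026
τ₀ = 8FD/(πd³) = 8·4550·45.0/(π·8.8³) = 1.638e+06/2140.9 = 765.1 MPa
τ_max = K·τ₀ = 1.3026 × 765.1 = 996.6 MPa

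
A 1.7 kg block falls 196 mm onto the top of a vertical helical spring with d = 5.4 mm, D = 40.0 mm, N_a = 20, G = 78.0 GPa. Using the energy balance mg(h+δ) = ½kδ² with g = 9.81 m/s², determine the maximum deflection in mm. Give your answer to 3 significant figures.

k = Gd⁴/(8D³N_a) = (78.0×10³)(5.4⁴)/(8·40.0³·20) = 6.4769 N/mm
W = mg = 1.7 × 9.81 = 16.677 N
½kδ² − Wδ − Wh = 0 → δ = (W + √(W² + 2kWh))/k
δ = (16.677 + √(278.12 + 42342.2))/6.4769 = (16.677 + 206.45)/6.4769 = 34.449 mm

34.4 mm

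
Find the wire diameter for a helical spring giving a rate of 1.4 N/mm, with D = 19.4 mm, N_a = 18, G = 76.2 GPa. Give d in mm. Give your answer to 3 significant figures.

2.10 mm

d = (8D³N_a·k / G)^(1/4) = (8·19.4³·18·1.4 / (76.2×10³))^0.25
  = (19.317)^0.25 = 2.0965 mm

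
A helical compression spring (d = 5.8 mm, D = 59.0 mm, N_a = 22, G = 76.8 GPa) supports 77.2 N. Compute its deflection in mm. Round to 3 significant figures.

k = Gd⁴/(8D³N_a) = (76.8×10³)(5.8⁴)/(8·59.0³·22) = 2.4044 N/mm
δ = F/k = 77.2 / 2.4044 = 32.108 mm

32.1 mm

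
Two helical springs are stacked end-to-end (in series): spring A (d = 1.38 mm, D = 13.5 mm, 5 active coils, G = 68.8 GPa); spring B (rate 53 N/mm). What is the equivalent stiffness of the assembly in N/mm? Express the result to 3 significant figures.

2.42 N/mm

k_A = Gd⁴/(8D³N_a) = (68.8×10³)(1.38⁴)/(8·13.5³·5) = 2.5354 N/mm
Series: 1/k_eq = 1/2.5354 + 1/53 = 0.41329; k_eq = 2.4196 N/mm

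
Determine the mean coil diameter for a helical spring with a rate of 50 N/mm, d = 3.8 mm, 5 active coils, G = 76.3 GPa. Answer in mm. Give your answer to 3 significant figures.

D = (Gd⁴/(8N_a·k))^(1/3) = (76.3×10³·3.8⁴/(8·5·50))^(1/3)
  = (7954.79)^(1/3) = 19.9623 mm

20.0 mm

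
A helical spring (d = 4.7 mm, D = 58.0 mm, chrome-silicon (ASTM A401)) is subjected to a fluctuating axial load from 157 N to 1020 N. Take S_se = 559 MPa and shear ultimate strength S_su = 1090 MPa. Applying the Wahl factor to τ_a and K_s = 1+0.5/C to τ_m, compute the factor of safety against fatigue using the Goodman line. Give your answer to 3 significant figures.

0.494

C = D/d = 58.0/4.7 = 12.3404; K_W = (4C−1)/(4C−4)+0.615/C = 1.1160; K_s = 1+0.5/C = 1.0405
F_a = (F_max−F_min)/2 = 431.5 N; F_m = (F_max+F_min)/2 = 588.5 N
τ_a = K_W·8F_aD/(πd³) = 1.1160 × 613.84 = 685.03 MPa
τ_m = K_s·8F_mD/(πd³) = 1.0405 × 837.18 = 871.1 MPa
Goodman: 1/n_f = τ_a/S_se + τ_m/S_su = 685.03/559 + 871.1/1090 = 1.22545 + 0.79918 = 2.0246
n_f = 1/2.0246 = 0.4939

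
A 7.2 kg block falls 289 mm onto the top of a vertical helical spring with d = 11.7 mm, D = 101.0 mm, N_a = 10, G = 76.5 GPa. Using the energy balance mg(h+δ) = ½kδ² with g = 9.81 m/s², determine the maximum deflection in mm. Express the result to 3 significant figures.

52.7 mm

k = Gd⁴/(8D³N_a) = (76.5×10³)(11.7⁴)/(8·101.0³·10) = 17.392 N/mm
W = mg = 7.2 × 9.81 = 70.632 N
½kδ² − Wδ − Wh = 0 → δ = (W + √(W² + 2kWh))/k
δ = (70.632 + √(4988.9 + 710036))/17.392 = (70.632 + 845.59)/17.392 = 52.681 mm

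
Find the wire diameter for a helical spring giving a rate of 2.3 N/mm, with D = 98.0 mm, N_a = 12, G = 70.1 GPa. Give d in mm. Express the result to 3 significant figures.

d = (8D³N_a·k / G)^(1/4) = (8·98.0³·12·2.3 / (70.1×10³))^0.25
  = (2964.6)^0.25 = 7.3789 mm

7.38 mm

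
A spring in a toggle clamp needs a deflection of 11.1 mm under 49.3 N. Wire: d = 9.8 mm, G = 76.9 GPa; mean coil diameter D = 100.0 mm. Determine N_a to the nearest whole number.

Required rate k = F/δ = 49.3/11.1 = 4.4414 N/mm
N_a = Gd⁴/(8D³k) = (76.9×10³ × 9.8⁴)/(8 × 100.0³ × 4.4414)
    = 7.09301e+08 / 3.55315e+07 = 19.96 → 20 coils

20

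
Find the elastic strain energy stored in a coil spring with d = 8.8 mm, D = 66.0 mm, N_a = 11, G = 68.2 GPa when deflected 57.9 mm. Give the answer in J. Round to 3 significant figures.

27.1 J

k = Gd⁴/(8D³N_a) = (68.2×10³)(8.8⁴)/(8·66.0³·11) = 16.166 N/mm
U = ½kδ² = 0.5 × 16.166 × 57.9² = 27097 N·mm = 27.097 J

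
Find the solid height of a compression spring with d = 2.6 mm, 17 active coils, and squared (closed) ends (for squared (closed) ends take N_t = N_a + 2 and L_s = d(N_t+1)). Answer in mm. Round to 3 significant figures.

52.0 mm

squared (closed) ends: N_t = N_a + 2 = 17 + 2 = 19
L_s = d·(N_t+1) = 2.6 × 20 = 52 mm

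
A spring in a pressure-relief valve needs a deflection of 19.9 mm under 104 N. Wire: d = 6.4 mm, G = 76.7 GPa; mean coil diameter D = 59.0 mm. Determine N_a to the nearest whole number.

15

Required rate k = F/δ = 104/19.9 = 5.2261 N/mm
N_a = Gd⁴/(8D³k) = (76.7×10³ × 6.4⁴)/(8 × 59.0³ × 5.2261)
    = 1.28681e+08 / 8.5867e+06 = 14.99 → 15 coils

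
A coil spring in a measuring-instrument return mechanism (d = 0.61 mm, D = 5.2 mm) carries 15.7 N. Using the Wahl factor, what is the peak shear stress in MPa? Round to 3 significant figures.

1070 MPa

Spring index C = D/d = 5.2/0.61 = 8.5246
K_W = (4C−1)/(4C−4) + 0.615/C = 33.098/30.098 + 0.0721 = 1.1718
τ₀ = 8FD/(πd³) = 8·15.7·5.2/(π·0.61³) = 653.12/0.71308 = 915.91 MPa
τ_max = K·τ₀ = 1.1718 × 915.91 = 1073.3 MPa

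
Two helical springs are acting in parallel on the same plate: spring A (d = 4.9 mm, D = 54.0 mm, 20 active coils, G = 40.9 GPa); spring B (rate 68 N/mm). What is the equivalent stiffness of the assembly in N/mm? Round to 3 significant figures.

68.9 N/mm

k_A = Gd⁴/(8D³N_a) = (40.9×10³)(4.9⁴)/(8·54.0³·20) = 0.93585 N/mm
Parallel: k_eq = 0.93585 + 68 = 68.936 N/mm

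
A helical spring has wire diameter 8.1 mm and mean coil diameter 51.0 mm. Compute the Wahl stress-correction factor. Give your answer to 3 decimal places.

C = D/d = 51.0/8.1 = 6.2963
K_W = (4C−1)/(4C−4) + 0.615/C = 24.185/21.185 + 0.0977 = 1.2393

1.239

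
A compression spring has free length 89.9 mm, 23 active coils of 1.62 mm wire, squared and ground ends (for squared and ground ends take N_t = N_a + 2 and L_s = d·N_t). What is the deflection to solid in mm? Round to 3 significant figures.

N_t = 25; L_s = 1.62·25 = 40.5 mm
δ_solid = L₀ − L_s = 89.9 − 40.5 = 49.4 mm

49.4 mm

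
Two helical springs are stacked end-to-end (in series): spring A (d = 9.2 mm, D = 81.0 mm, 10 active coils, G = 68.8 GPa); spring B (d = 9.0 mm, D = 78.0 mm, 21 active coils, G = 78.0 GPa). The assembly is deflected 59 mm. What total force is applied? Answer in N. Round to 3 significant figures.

k_A = Gd⁴/(8D³N_a) = (68.8×10³)(9.2⁴)/(8·81.0³·10) = 11.593 N/mm
k_B = Gd⁴/(8D³N_a) = (78.0×10³)(9.0⁴)/(8·78.0³·21) = 6.4191 N/mm
Series: 1/k_eq = 1/11.593 + 1/6.4191 = 0.24205; k_eq = 4.1315 N/mm
F = k_eq·δ = 4.1315·59 = 243.76 N

244 N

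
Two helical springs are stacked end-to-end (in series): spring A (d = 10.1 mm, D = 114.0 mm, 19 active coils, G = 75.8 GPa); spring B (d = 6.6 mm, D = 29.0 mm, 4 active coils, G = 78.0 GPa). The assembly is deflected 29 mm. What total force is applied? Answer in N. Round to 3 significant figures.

k_A = Gd⁴/(8D³N_a) = (75.8×10³)(10.1⁴)/(8·114.0³·19) = 3.5026 N/mm
k_B = Gd⁴/(8D³N_a) = (78.0×10³)(6.6⁴)/(8·29.0³·4) = 189.64 N/mm
Series: 1/k_eq = 1/3.5026 + 1/189.64 = 0.29077; k_eq = 3.4391 N/mm
F = k_eq·δ = 3.4391·29 = 99.735 N

99.7 N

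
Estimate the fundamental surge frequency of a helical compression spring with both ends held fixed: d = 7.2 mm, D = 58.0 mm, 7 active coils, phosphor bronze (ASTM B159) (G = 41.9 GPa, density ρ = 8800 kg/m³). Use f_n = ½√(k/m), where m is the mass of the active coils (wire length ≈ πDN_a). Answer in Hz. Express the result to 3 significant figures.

k = Gd⁴/(8D³N_a) = (41.9×10³)(7.2⁴)/(8·58.0³·7) = 10.306 N/mm = 10306 N/m
Wire length L = πDN_a = π·58.0·7 = 1275.5 mm
m = ρ·(πd²/4)·L = 8800 × 40.715×10⁻⁶ m² × 1.2755 m = 0.457 kg
f_n = ½√(k/m) = 0.5·√(10306/0.457) = 0.5·√(22551) = 75.084 Hz

75.1 Hz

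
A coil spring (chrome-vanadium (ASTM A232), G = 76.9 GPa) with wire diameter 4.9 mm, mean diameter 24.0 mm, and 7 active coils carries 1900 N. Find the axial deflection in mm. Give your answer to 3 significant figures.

33.2 mm

k = Gd⁴/(8D³N_a) = (76.9×10³)(4.9⁴)/(8·24.0³·7) = 57.265 N/mm
δ = F/k = 1900 / 57.265 = 33.179 mm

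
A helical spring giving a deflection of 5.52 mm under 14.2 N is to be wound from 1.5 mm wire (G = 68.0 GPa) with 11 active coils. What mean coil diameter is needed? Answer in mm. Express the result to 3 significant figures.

11.5 mm

Required rate k = F/δ = 14.2/5.52 = 2.5725 N/mm
D = (Gd⁴/(8N_a·k))^(1/3) = (68.0×10³·1.5⁴/(8·11·2.5725))^(1/3)
  = (1520.69)^(1/3) = 11.4995 mm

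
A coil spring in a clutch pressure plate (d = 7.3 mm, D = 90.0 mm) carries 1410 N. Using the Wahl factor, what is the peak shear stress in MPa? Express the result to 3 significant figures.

Spring index C = D/d = 90.0/7.3 = 12.3288
K_W = (4C−1)/(4C−4) + 0.615/C = 48.315/45.315 + 0.0499 = 1.1161
τ₀ = 8FD/(πd³) = 8·1410·90.0/(π·7.3³) = 1.0152e+06/1222.1 = 830.68 MPa
τ_max = K·τ₀ = 1.1161 × 830.68 = 927.11 MPa

927 MPa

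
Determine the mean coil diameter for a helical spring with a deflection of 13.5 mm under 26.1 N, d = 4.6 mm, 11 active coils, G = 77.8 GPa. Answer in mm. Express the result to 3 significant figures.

Required rate k = F/δ = 26.1/13.5 = 1.9333 N/mm
D = (Gd⁴/(8N_a·k))^(1/3) = (77.8×10³·4.6⁴/(8·11·1.9333))^(1/3)
  = (204749)^(1/3) = 58.9396 mm

58.9 mm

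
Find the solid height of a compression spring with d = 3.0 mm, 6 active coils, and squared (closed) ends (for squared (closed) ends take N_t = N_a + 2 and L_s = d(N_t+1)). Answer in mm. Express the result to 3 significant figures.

27.0 mm

squared (closed) ends: N_t = N_a + 2 = 6 + 2 = 8
L_s = d·(N_t+1) = 3.0 × 9 = 27 mm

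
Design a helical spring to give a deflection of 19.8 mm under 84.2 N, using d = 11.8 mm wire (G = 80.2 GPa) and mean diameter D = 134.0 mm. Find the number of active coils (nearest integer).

Required rate k = F/δ = 84.2/19.8 = 4.2525 N/mm
N_a = Gd⁴/(8D³k) = (80.2×10³ × 11.8⁴)/(8 × 134.0³ × 4.2525)
    = 1.5549e+09 / 8.18561e+07 = 19 → 19 coils

19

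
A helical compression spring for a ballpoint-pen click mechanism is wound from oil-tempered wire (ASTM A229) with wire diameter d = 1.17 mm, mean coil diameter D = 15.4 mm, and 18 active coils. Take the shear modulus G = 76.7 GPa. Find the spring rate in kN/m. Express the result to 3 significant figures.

0.273 kN/m

k = Gd⁴/(8D³N_a) = (76.7×10³ × 1.17⁴) / (8 × 15.4³ × 18)
  = 143727 / 525926 = 0.27328 N/mm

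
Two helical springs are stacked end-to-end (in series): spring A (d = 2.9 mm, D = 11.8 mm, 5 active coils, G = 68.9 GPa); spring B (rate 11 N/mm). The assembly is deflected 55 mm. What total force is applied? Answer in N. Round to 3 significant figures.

527 N

k_A = Gd⁴/(8D³N_a) = (68.9×10³)(2.9⁴)/(8·11.8³·5) = 74.149 N/mm
Series: 1/k_eq = 1/74.149 + 1/11 = 0.1044; k_eq = 9.579 N/mm
F = k_eq·δ = 9.579·55 = 526.84 N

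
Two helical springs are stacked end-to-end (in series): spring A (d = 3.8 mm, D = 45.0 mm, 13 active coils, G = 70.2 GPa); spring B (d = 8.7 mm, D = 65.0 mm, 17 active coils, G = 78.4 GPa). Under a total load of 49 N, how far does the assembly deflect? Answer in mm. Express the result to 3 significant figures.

k_A = Gd⁴/(8D³N_a) = (70.2×10³)(3.8⁴)/(8·45.0³·13) = 1.5445 N/mm
k_B = Gd⁴/(8D³N_a) = (78.4×10³)(8.7⁴)/(8·65.0³·17) = 12.026 N/mm
Series: 1/k_eq = 1/1.5445 + 1/12.026 = 0.73059; k_eq = 1.3687 N/mm
δ = F/k_eq = 49/1.3687 = 35.799 mm

35.8 mm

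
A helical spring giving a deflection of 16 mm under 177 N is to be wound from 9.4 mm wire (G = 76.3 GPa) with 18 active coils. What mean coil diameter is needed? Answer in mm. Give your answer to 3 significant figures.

72.0 mm

Required rate k = F/δ = 177/16 = 11.062 N/mm
D = (Gd⁴/(8N_a·k))^(1/3) = (76.3×10³·9.4⁴/(8·18·11.062))^(1/3)
  = (373956)^(1/3) = 72.0455 mm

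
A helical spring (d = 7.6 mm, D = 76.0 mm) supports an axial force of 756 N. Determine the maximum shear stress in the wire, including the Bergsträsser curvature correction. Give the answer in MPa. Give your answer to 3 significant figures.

378 MPa

Spring index C = D/d = 76.0/7.6 = 10.0000
K_B = (4C+2)/(4C−3) = 42.000/37.000 = 1.1351
τ₀ = 8FD/(πd³) = 8·756·76.0/(π·7.6³) = 459648/1379.1 = 333.3 MPa
τ_max = K·τ₀ = 1.1351 × 333.3 = 378.34 MPa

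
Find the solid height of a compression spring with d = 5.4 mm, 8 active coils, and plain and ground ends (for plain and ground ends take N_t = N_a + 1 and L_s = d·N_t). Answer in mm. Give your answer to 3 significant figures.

48.6 mm

plain and ground ends: N_t = N_a + 1 = 8 + 1 = 9
L_s = d·N_t = 5.4 × 9 = 48.6 mm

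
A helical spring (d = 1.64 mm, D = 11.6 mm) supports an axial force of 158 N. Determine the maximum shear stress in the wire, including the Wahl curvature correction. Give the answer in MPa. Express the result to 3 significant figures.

Spring index C = D/d = 11.6/1.64 = 7.0732
K_W = (4C−1)/(4C−4) + 0.615/C = 27.293/24.293 + 0.0869 = 1.2104
τ₀ = 8FD/(πd³) = 8·158·11.6/(π·1.64³) = 14662.4/13.857 = 1058.1 MPa
τ_max = K·τ₀ = 1.2104 × 1058.1 = 1280.8 MPa

1280 MPa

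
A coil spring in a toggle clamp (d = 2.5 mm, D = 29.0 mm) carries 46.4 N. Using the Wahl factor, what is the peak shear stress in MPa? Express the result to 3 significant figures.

Spring index C = D/d = 29.0/2.5 = 11.6000
K_W = (4C−1)/(4C−4) + 0.615/C = 45.400/42.400 + 0.0530 = 1.1238
τ₀ = 8FD/(πd³) = 8·46.4·29.0/(π·2.5³) = 10764.8/49.087 = 219.3 MPa
τ_max = K·τ₀ = 1.1238 × 219.3 = 246.44 MPa

246 MPa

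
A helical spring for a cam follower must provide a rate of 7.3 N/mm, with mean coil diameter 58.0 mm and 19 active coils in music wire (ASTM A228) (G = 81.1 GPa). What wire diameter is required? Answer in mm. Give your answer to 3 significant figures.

7.19 mm

d = (8D³N_a·k / G)^(1/4) = (8·58.0³·19·7.3 / (81.1×10³))^0.25
  = (2669.5)^0.25 = 7.1880 mm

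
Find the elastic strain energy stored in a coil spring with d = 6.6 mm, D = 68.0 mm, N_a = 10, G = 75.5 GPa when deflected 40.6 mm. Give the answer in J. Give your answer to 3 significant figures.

k = Gd⁴/(8D³N_a) = (75.5×10³)(6.6⁴)/(8·68.0³·10) = 5.6952 N/mm
U = ½kδ² = 0.5 × 5.6952 × 40.6² = 4693.8 N·mm = 4.6938 J

4.69 J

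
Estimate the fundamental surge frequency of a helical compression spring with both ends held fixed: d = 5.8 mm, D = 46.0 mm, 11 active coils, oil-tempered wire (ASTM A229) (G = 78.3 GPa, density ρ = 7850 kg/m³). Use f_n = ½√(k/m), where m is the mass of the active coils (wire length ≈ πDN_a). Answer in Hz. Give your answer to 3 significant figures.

k = Gd⁴/(8D³N_a) = (78.3×10³)(5.8⁴)/(8·46.0³·11) = 10.345 N/mm = 10345 N/m
Wire length L = πDN_a = π·46.0·11 = 1589.6 mm
m = ρ·(πd²/4)·L = 7850 × 26.421×10⁻⁶ m² × 1.5896 m = 0.3297 kg
f_n = ½√(k/m) = 0.5·√(10345/0.3297) = 0.5·√(31376) = 88.567 Hz

88.6 Hz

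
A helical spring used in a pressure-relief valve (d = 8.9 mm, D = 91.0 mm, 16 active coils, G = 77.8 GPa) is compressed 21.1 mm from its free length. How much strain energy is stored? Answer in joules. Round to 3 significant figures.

k = Gd⁴/(8D³N_a) = (77.8×10³)(8.9⁴)/(8·91.0³·16) = 5.0606 N/mm
U = ½kδ² = 0.5 × 5.0606 × 21.1² = 1126.5 N·mm = 1.1265 J

1.13 J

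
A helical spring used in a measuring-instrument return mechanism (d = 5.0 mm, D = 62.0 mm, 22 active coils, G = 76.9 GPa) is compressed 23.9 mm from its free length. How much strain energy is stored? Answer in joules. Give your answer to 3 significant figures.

k = Gd⁴/(8D³N_a) = (76.9×10³)(5.0⁴)/(8·62.0³·22) = 1.1458 N/mm
U = ½kδ² = 0.5 × 1.1458 × 23.9² = 327.25 N·mm = 0.32725 J

0.327 J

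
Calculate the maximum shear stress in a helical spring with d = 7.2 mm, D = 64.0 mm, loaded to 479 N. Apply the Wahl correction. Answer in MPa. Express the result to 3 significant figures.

Spring index C = D/d = 64.0/7.2 = 8.8889
K_W = (4C−1)/(4C−4) + 0.615/C = 34.556/31.556 + 0.0692 = 1.1643
τ₀ = 8FD/(πd³) = 8·479·64.0/(π·7.2³) = 245248/1172.6 = 209.15 MPa
τ_max = K·τ₀ = 1.1643 × 209.15 = 243.5 MPa

244 MPa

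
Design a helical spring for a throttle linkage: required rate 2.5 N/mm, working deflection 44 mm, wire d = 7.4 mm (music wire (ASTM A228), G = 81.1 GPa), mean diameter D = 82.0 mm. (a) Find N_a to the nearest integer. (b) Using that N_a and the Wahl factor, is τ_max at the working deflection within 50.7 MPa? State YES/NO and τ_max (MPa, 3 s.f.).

N_a = Gd⁴/(8D³k) = (81.1×10³)(7.4⁴)/(8·82.0³·2.5) = 22.05 → N_a = 22
Actual rate k = Gd⁴/(8D³·22) = 2.5061 N/mm
Working load F = kδ = 2.5061·44 = 110.27 N
C = 82.0/7.4 = 11.0811; K_W = (4C−1)/(4C−4)+0.615/C = 1.1299
τ_max = K_W·8FD/(πd³) = 1.1299·56.82 = 64.201 MPa
τ_max > 50.7 MPa → exceeds allowable

(a) 22 coils; (b) NO, τ_max = 64.2 MPa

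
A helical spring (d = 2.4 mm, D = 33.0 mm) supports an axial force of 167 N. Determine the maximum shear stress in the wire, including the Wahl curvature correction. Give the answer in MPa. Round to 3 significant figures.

1120 MPa

Spring index C = D/d = 33.0/2.4 = 13.7500
K_W = (4C−1)/(4C−4) + 0.615/C = 54.000/51.000 + 0.0447 = 1.1036
τ₀ = 8FD/(πd³) = 8·167·33.0/(π·2.4³) = 44088/43.429 = 1015.2 MPa
τ_max = K·τ₀ = 1.1036 × 1015.2 = 1120.3 MPa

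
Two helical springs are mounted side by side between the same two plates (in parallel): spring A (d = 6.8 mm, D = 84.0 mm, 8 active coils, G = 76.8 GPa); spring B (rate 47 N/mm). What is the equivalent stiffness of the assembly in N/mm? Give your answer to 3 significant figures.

51.3 N/mm

k_A = Gd⁴/(8D³N_a) = (76.8×10³)(6.8⁴)/(8·84.0³·8) = 4.3289 N/mm
Parallel: k_eq = 4.3289 + 47 = 51.329 N/mm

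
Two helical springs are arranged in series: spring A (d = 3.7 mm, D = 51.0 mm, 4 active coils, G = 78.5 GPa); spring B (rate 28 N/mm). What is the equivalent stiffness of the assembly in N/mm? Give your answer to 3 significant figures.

3.08 N/mm

k_A = Gd⁴/(8D³N_a) = (78.5×10³)(3.7⁴)/(8·51.0³·4) = 3.4659 N/mm
Series: 1/k_eq = 1/3.4659 + 1/28 = 0.32424; k_eq = 3.0841 N/mm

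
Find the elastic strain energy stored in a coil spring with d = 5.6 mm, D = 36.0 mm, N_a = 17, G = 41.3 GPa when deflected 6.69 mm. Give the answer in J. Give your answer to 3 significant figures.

k = Gd⁴/(8D³N_a) = (41.3×10³)(5.6⁴)/(8·36.0³·17) = 6.4011 N/mm
U = ½kδ² = 0.5 × 6.4011 × 6.69² = 143.24 N·mm = 0.14324 J

0.143 J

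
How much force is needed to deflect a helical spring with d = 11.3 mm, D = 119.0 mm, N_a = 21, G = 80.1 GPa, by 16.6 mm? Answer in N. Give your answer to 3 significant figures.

k = Gd⁴/(8D³N_a) = (80.1×10³)(11.3⁴)/(8·119.0³·21) = 4.6131 N/mm
F = k·δ = 4.6131 × 16.6 = 76.578 N

76.6 N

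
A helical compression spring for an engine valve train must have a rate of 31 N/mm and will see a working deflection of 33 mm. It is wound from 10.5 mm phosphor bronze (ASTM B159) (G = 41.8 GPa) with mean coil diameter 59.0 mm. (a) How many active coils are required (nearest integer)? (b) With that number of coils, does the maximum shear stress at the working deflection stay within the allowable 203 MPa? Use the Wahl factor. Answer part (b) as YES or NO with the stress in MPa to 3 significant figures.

(a) 10 coils; (b) YES, τ_max = 168 MPa

N_a = Gd⁴/(8D³k) = (41.8×10³)(10.5⁴)/(8·59.0³·31) = 9.975 → N_a = 10
Actual rate k = Gd⁴/(8D³·10) = 30.923 N/mm
Working load F = kδ = 30.923·33 = 1020.5 N
C = 59.0/10.5 = 5.6190; K_W = (4C−1)/(4C−4)+0.615/C = 1.2718
τ_max = K_W·8FD/(πd³) = 1.2718·132.44 = 168.44 MPa
τ_max ≤ 203 MPa → acceptable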